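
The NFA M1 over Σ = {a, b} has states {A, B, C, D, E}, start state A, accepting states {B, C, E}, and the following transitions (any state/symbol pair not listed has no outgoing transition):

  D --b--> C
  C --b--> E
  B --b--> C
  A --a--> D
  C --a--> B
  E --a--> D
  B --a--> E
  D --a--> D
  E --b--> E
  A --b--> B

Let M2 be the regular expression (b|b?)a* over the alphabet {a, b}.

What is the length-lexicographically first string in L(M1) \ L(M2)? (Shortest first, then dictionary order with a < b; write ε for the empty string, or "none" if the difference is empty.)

The string ab is accepted by M1 but not by M2.
No shorter string lies in the difference, and ab is the lexicographically first length-2 string in L(M1) \ L(M2).

ab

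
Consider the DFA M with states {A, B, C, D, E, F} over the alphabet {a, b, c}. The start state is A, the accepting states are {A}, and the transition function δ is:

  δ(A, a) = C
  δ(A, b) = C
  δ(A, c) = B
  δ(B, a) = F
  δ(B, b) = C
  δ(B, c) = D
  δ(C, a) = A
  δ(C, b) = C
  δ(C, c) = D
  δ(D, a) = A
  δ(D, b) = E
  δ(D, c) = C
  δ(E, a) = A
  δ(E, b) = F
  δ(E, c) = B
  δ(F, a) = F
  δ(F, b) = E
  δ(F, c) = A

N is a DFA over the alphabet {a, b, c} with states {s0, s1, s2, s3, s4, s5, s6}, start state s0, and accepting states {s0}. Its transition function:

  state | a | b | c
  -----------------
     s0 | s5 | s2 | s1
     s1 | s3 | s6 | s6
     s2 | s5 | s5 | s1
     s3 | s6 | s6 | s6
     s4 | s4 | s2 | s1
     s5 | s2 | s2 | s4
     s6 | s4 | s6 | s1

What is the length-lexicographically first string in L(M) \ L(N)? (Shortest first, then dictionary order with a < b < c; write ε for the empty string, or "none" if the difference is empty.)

The string aa is accepted by M but not by N.
No shorter string lies in the difference, and aa is the lexicographically first length-2 string in L(M) \ L(N).

aa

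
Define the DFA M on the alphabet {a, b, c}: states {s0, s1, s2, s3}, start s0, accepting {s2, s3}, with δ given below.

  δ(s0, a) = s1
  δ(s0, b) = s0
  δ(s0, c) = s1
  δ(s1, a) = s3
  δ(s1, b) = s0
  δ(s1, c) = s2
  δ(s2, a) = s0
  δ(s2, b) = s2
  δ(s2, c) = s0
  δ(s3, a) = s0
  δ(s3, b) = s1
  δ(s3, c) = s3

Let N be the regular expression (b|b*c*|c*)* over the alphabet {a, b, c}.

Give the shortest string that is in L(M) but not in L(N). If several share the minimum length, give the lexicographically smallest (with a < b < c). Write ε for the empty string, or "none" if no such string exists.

The string aa is accepted by M but not by N.
No shorter string lies in the difference, and aa is the lexicographically first length-2 string in L(M) \ L(N).

aa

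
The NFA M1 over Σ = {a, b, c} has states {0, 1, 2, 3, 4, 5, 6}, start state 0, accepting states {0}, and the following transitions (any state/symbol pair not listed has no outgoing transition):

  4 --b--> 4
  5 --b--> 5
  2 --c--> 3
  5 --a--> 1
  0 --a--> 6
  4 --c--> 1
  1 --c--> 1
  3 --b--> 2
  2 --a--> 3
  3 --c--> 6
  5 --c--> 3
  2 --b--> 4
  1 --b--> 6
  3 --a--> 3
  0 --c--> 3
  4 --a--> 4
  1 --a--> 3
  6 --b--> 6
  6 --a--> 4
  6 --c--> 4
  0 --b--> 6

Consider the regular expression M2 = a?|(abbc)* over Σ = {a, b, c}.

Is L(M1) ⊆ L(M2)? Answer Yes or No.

Yes

Converting the expression M2 to a DFA (subset construction, then merging equivalent states) gives the minimal DFA with states {r0, r1, r2, r3, r4, r5, r6}, start state r0, accepting states {r0, r1, r5} and transitions r0: a→r1, b→r2, c→r2; r1: a→r2, b→r3, c→r2; r2: a→r2, b→r2, c→r2; r3: a→r2, b→r4, c→r2; r4: a→r2, b→r2, c→r5; r5: a→r6, b→r2, c→r2; r6: a→r2, b→r3, c→r2.
Exploring the product automaton M1 × M2 from the start pair (0, r0), following both machines on each input symbol, reaches 16 state pairs: (0, r0), (6, r1), (6, r2), (3, r2), (4, r2), (6, r3), (2, r2), (1, r2), (6, r4), (4, r5), (4, r6), (4, r3), (4, r4), (1, r5), (3, r6), (2, r3).
M1 accepts in {0} and M2 accepts in {r0, r1, r5}. The reachable pairs whose M1-component is accepting are (0, r0); in each of them the M2-component is accepting too, so the product for L(M1) \ L(M2) (M1-component accepting, M2-component rejecting) has no reachable accepting pair and the difference is empty.
Hence every string in L(M1) is also in L(M2).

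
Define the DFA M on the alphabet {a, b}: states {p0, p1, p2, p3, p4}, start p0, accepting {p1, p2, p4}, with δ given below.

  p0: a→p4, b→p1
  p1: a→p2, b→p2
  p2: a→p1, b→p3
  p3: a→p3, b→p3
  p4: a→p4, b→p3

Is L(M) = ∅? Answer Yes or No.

No

The string a is accepted: the run p0 → p4 ends in the accepting state p4.
Since at least one string is accepted, L(M) is not empty.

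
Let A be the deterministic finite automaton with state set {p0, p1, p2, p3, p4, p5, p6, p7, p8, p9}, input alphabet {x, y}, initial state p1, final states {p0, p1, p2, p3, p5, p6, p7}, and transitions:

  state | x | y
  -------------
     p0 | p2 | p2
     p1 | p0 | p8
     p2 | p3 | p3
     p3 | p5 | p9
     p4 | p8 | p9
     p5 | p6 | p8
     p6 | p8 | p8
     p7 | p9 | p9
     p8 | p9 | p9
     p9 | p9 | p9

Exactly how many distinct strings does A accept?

The useful subgraph on states {p0, p1, p2, p3, p5, p6} is acyclic, so L(A) is finite; the longest accepting path visits 6 useful states, giving maximum string length 5.
Counting accepting paths from p1 by length: 1 of length 0, 1 of length 1, 2 of length 2, 4 of length 3, 4 of length 4, 4 of length 5. Total 16.

16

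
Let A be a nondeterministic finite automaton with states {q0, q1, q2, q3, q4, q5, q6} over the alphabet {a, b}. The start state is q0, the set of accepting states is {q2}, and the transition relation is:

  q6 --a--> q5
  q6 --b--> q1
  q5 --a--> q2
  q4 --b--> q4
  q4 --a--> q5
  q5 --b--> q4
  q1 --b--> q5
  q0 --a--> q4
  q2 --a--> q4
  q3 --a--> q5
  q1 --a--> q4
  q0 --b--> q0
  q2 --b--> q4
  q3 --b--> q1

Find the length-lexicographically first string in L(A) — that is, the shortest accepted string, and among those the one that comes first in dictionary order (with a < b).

A breadth-first search from q0 reaches an accepting state first via the path q0 → q4 → q5 → q2 on input aaa.
No string of length < 3 is accepted (BFS exhausts all shorter strings without reaching an accepting state), and aaa is the lexicographically least accepting string of length 3.

aaa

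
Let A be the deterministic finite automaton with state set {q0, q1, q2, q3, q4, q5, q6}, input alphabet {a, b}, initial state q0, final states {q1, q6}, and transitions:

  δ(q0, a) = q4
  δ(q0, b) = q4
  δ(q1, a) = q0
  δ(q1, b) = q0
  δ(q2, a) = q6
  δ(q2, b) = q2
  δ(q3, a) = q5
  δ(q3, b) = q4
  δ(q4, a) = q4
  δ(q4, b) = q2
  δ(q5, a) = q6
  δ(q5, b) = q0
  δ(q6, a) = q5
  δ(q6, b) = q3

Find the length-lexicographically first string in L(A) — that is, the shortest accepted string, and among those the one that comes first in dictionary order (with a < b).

A breadth-first search from q0 reaches an accepting state first via the path q0 → q4 → q2 → q6 on input aba.
No string of length < 3 is accepted (BFS exhausts all shorter strings without reaching an accepting state), and aba is the lexicographically least accepting string of length 3.

aba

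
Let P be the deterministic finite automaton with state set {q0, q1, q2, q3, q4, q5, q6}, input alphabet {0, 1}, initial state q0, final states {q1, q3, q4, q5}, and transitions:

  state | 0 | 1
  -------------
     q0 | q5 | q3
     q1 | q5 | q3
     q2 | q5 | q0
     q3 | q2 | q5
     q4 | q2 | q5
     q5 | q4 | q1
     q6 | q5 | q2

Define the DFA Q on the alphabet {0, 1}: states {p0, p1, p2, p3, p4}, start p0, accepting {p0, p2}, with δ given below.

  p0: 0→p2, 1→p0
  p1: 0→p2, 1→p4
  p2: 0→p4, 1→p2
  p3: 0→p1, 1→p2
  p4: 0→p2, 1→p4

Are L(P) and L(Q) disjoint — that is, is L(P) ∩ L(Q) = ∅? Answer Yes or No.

The string 0 is accepted by both P and Q.
Hence L(P) ∩ L(Q) ≠ ∅.

No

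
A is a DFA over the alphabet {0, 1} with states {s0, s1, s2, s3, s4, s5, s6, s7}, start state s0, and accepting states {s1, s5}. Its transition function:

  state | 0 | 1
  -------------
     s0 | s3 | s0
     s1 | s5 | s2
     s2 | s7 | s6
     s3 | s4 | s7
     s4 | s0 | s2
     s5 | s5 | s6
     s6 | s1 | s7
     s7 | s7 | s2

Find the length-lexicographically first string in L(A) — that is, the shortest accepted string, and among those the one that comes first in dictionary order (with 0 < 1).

A breadth-first search from s0 reaches an accepting state first via the path s0 → s3 → s4 → s2 → s6 → s1 on input 00110.
No string of length < 5 is accepted (BFS exhausts all shorter strings without reaching an accepting state), and 00110 is the lexicographically least accepting string of length 5.

00110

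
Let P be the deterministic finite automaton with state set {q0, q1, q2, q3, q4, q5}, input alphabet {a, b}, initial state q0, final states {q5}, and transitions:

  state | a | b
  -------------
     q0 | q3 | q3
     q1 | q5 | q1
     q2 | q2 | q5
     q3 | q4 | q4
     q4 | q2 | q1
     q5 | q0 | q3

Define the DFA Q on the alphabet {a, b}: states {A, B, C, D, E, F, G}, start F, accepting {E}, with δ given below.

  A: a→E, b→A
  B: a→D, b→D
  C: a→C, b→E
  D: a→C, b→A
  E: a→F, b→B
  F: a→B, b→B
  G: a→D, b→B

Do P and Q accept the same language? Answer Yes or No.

Exploring the product automaton P × Q from the start pair (q0, F), following both machines on each input symbol, reaches 6 state pairs: (q0, F), (q3, B), (q4, D), (q2, C), (q1, A), (q5, E).
P accepts in {q5} and Q accepts in {E}. In every reachable pair the two components are either both accepting — (q5, E) — or both non-accepting, so no string is accepted by exactly one of the machines: L(P) \ L(Q) and L(Q) \ L(P) are both empty.
Hence every string is accepted by P iff it is accepted by Q, and the two languages coincide.

Yes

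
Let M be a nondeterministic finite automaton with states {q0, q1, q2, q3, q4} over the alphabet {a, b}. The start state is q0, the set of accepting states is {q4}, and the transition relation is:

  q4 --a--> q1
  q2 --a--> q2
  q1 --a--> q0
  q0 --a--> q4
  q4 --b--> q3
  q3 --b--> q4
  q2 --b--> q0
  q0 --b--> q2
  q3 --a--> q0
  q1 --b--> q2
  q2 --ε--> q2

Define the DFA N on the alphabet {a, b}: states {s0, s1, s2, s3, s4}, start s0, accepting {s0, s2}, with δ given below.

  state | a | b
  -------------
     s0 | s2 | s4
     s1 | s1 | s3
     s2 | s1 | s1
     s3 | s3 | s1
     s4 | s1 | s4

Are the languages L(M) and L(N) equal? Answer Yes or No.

The string abb is accepted by M but rejected by N.
So L(M) ≠ L(N).

No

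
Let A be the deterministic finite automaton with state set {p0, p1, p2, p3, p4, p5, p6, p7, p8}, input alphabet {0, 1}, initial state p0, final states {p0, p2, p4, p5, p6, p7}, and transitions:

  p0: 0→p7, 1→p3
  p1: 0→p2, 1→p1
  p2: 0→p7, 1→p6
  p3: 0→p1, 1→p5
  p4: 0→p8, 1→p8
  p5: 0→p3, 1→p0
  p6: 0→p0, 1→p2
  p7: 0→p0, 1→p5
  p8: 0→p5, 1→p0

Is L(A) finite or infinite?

infinite

State p1 is reachable from the start and can reach an accepting state, and it lies on the cycle p1 → p1.
Traversing that cycle any number of times yields accepted strings of unbounded length, so the language is infinite.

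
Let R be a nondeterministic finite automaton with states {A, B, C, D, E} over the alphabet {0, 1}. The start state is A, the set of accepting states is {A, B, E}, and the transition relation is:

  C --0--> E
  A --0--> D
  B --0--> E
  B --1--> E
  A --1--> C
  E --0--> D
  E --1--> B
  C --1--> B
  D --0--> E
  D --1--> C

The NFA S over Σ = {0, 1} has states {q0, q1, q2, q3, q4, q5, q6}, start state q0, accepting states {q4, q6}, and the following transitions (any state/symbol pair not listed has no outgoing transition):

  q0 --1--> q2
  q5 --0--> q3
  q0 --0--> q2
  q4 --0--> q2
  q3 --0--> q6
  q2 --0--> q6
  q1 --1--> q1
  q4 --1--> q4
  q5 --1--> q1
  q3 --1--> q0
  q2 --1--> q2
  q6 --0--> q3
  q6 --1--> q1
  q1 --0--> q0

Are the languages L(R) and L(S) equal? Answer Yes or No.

No

The empty string ε is accepted by R but rejected by S.
So L(R) ≠ L(S).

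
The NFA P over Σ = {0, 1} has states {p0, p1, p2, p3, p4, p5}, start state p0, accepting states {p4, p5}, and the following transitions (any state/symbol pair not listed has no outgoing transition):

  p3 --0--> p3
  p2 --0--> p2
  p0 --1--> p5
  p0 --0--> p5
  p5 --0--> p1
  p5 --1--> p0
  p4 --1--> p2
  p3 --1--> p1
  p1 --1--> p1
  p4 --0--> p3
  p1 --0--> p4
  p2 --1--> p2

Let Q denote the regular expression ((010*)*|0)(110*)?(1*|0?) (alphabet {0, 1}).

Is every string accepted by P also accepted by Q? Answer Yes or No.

The string 000 is in L(P) but not in L(Q).
So L(P) ⊄ L(Q).

No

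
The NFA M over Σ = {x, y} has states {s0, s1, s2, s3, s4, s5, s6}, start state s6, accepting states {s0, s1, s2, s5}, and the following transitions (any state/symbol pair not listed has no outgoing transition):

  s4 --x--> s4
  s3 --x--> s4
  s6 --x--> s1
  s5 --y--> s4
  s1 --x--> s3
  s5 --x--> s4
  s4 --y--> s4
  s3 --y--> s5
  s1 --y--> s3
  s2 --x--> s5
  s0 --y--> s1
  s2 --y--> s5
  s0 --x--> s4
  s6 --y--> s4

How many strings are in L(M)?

3

The useful subgraph on states {s1, s3, s5, s6} is acyclic, so L(M) is finite; the longest accepting path visits 4 useful states, giving maximum string length 3.
Counting accepting paths from s6 by length: 1 of length 1, 2 of length 3. Total 3.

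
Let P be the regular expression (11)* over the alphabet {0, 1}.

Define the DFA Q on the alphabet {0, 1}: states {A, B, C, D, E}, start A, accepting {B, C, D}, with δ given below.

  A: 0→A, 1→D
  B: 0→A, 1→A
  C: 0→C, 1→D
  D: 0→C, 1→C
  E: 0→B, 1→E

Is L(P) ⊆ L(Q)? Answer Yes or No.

The empty string ε is in L(P) but not in L(Q).
So L(P) ⊄ L(Q).

No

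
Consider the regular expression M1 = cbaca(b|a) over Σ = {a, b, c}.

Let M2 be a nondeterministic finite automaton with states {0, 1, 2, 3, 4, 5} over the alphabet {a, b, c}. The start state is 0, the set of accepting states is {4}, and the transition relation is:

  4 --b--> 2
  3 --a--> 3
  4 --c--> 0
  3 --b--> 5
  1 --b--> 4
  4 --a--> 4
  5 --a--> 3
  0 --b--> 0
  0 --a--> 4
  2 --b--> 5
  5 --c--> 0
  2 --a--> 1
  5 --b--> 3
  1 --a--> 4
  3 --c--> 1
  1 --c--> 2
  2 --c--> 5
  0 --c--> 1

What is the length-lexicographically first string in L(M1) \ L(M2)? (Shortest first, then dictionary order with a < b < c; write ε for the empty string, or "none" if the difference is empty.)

cbacab

The string cbacab is accepted by M1 but not by M2.
No shorter string lies in the difference, and cbacab is the lexicographically first length-6 string in L(M1) \ L(M2).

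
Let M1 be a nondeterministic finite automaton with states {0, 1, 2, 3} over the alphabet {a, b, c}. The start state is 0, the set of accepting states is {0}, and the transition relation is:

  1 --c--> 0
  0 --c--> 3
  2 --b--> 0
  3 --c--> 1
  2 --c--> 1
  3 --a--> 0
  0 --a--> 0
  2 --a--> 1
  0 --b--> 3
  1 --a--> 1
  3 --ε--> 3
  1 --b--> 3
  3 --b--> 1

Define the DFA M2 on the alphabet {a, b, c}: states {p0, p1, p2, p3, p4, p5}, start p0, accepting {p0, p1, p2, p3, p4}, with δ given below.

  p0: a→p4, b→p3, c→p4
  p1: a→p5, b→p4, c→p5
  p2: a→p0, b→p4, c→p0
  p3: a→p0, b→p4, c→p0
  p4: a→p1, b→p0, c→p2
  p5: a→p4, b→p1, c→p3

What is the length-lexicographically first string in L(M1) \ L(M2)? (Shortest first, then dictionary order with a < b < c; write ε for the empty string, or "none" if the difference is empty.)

The string aaa is accepted by M1 but not by M2.
No shorter string lies in the difference, and aaa is the lexicographically first length-3 string in L(M1) \ L(M2).

aaa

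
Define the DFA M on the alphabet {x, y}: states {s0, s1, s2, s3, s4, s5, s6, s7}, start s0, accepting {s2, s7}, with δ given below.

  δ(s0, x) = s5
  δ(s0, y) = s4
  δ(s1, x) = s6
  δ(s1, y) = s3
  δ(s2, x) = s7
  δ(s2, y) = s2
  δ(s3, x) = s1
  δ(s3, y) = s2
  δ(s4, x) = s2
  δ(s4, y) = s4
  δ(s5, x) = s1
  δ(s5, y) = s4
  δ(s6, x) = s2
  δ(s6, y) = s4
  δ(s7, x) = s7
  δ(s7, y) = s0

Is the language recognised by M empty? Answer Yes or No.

No

The string yx is accepted: the run s0 → s4 → s2 ends in the accepting state s2.
Since at least one string is accepted, L(M) is not empty.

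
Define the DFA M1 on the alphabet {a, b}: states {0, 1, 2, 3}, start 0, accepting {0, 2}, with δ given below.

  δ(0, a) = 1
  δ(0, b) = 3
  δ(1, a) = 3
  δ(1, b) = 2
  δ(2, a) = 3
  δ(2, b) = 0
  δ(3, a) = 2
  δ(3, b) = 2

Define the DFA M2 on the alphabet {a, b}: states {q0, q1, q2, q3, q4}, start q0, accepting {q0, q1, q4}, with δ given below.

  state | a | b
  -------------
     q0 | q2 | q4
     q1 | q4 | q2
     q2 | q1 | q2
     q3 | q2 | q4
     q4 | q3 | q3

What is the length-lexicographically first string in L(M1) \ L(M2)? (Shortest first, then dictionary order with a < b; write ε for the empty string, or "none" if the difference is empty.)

ab

The string ab is accepted by M1 but not by M2.
No shorter string lies in the difference, and ab is the lexicographically first length-2 string in L(M1) \ L(M2).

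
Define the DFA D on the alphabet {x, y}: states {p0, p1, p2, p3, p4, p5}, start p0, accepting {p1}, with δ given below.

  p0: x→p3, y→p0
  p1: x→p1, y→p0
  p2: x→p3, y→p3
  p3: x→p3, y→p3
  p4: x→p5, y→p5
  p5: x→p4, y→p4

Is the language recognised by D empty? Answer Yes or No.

Yes

The states reachable from the start state are {p0, p3}.
None of the accepting states {p1} is reachable, so no string is accepted and L(D) = ∅.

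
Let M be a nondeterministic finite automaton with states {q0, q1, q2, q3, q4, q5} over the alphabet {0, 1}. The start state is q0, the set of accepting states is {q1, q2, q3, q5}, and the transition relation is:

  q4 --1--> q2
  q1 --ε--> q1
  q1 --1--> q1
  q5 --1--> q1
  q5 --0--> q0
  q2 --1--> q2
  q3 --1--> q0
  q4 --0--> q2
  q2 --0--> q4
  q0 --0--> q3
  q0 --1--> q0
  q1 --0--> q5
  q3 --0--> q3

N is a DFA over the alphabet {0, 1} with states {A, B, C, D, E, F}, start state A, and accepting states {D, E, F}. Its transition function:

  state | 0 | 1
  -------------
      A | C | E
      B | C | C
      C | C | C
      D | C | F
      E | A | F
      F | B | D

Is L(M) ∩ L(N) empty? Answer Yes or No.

Yes

Exploring the product automaton M × N from the start pair (q0, A), following both machines on each input symbol, reaches 8 state pairs: (q0, A), (q3, C), (q0, E), (q0, C), (q3, A), (q0, F), (q3, B), (q0, D).
M accepts in {q1, q2, q3, q5} and N accepts in {D, E, F}; no reachable pair has both components accepting, so no string drives both machines to acceptance simultaneously and L(M) ∩ L(N) = ∅.
So no string is accepted by both, and the intersection is empty.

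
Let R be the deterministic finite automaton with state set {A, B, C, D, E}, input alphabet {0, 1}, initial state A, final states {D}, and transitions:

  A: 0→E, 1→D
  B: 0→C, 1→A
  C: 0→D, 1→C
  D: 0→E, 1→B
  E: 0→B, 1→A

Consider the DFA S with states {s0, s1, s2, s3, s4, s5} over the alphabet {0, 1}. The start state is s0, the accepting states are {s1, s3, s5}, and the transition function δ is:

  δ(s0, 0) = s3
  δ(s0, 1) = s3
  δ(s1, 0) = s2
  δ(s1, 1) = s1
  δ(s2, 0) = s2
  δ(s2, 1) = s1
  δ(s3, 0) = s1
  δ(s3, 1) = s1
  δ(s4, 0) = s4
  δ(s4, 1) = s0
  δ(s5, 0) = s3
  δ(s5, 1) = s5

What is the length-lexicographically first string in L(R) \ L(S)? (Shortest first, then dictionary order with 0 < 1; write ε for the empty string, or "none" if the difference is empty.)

0000

The string 0000 is accepted by R but not by S.
No shorter string lies in the difference, and 0000 is the lexicographically first length-4 string in L(R) \ L(S).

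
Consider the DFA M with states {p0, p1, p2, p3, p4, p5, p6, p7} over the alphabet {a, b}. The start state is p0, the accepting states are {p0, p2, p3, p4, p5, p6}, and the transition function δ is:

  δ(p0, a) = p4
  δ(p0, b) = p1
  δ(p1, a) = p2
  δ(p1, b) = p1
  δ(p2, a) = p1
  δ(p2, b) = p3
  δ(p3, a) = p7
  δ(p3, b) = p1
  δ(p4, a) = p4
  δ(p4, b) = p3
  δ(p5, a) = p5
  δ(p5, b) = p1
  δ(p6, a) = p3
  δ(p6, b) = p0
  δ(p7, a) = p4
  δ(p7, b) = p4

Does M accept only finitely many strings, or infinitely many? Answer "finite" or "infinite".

State p1 is reachable from the start and can reach an accepting state, and it lies on the cycle p1 → p1.
Traversing that cycle any number of times yields accepted strings of unbounded length, so the language is infinite.

infinite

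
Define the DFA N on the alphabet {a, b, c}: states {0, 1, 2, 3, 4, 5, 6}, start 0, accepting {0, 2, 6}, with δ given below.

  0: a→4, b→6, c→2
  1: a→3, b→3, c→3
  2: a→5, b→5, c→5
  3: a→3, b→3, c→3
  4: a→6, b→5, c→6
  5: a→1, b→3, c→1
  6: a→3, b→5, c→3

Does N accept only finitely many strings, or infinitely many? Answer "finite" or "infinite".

finite

The useful states (reachable from 0 and able to reach an accepting state) are {0, 2, 4, 6}.
Restricted to these states the transition graph has no cycle, so every accepting path has bounded length and L is finite.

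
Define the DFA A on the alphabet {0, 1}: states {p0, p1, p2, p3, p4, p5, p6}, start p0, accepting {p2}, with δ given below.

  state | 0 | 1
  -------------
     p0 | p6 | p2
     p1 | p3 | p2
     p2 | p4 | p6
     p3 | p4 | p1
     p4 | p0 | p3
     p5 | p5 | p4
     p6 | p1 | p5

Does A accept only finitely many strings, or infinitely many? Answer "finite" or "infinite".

infinite

State p0 is reachable from the start and can reach an accepting state, and it lies on the cycle p0 → p2 → p4 → p0.
Traversing that cycle any number of times yields accepted strings of unbounded length, so the language is infinite.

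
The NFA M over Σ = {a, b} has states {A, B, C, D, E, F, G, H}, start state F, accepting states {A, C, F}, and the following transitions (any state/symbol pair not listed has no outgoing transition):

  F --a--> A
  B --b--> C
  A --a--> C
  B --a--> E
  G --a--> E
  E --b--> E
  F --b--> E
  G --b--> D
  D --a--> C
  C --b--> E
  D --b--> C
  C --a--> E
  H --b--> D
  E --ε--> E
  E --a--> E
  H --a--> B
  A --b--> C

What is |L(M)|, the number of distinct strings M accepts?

The useful subgraph on states {A, C, F} is acyclic, so L(M) is finite; the longest accepting path visits 3 useful states, giving maximum string length 2.
Counting accepting paths from F by length: 1 of length 0, 1 of length 1, 2 of length 2. Total 4.

4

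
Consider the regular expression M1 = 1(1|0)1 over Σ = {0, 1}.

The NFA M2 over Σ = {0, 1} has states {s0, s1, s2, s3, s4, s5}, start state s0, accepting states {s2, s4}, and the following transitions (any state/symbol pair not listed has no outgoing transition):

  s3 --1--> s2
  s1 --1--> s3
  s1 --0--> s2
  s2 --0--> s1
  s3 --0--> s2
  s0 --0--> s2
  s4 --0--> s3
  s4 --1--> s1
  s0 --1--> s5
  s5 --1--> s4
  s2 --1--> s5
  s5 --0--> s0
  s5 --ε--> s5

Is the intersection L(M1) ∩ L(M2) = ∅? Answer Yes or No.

Yes

Converting the expression M1 to a DFA (subset construction, then merging equivalent states) gives the minimal DFA with states {r0, r1, r2, r3, r4}, start state r0, accepting states {r4} and transitions r0: 0→r1, 1→r2; r1: 0→r1, 1→r1; r2: 0→r3, 1→r3; r3: 0→r1, 1→r4; r4: 0→r1, 1→r1.
Exploring the product automaton M1 × M2 from the start pair (r0, s0), following both machines on each input symbol, reaches 12 state pairs: (r0, s0), (r1, s2), (r2, s5), (r1, s1), (r1, s5), (r3, s0), (r3, s4), (r1, s3), (r1, s0), (r1, s4), (r4, s5), (r4, s1).
M1 accepts in {r4} and M2 accepts in {s2, s4}; no reachable pair has both components accepting, so no string drives both machines to acceptance simultaneously and L(M1) ∩ L(M2) = ∅.
So no string is accepted by both, and the intersection is empty.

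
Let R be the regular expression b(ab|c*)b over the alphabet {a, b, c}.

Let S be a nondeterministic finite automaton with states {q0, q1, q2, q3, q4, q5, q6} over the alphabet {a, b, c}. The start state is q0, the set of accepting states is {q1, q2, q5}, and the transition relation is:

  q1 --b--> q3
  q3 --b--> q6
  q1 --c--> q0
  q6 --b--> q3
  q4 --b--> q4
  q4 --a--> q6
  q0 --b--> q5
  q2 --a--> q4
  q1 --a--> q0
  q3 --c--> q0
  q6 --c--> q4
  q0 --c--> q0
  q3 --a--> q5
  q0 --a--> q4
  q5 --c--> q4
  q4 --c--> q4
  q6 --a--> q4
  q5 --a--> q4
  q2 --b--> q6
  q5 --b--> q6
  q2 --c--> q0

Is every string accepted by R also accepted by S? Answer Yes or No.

No

The string bb is in L(R) but not in L(S).
So L(R) ⊄ L(S).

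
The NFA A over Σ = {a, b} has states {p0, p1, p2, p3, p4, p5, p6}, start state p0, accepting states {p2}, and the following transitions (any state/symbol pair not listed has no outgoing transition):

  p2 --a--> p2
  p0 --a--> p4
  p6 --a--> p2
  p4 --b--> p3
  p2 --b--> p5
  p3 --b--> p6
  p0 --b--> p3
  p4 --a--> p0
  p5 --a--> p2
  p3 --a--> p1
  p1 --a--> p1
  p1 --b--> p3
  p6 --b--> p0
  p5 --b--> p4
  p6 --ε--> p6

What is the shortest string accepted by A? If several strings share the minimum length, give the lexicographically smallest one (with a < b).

bba

A breadth-first search from p0 reaches an accepting state first via the path p0 → p3 → p6 → p2 on input bba.
No string of length < 3 is accepted (BFS exhausts all shorter strings without reaching an accepting state), and bba is the lexicographically least accepting string of length 3.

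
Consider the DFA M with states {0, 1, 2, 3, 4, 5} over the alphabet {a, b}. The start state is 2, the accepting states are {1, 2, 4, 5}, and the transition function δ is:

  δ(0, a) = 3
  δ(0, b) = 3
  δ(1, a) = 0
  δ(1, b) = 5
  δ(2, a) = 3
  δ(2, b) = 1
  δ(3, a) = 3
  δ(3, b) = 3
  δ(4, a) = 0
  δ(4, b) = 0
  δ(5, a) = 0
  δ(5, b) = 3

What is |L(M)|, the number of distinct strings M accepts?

The useful subgraph on states {1, 2, 5} is acyclic, so L(M) is finite; the longest accepting path visits 3 useful states, giving maximum string length 2.
Counting accepting paths from 2 by length: 1 of length 0, 1 of length 1, 1 of length 2. Total 3.

3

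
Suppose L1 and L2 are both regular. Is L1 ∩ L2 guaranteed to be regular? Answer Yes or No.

Yes

Run DFAs for L₁ and L₂ in parallel: the product automaton with state set Q₁ × Q₂, start (q₁, q₂) and accepting set F₁ × F₂ recognises L₁ ∩ L₂.
So the regular languages are closed under intersection.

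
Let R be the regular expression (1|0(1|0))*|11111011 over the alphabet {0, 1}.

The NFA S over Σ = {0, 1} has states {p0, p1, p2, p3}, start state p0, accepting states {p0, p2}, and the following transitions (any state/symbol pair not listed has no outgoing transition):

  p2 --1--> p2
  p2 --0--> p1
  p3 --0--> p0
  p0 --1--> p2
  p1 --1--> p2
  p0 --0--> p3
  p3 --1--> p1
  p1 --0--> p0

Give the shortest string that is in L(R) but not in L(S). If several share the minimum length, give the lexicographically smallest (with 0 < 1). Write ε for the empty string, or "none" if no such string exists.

01

The string 01 is accepted by R but not by S.
No shorter string lies in the difference, and 01 is the lexicographically first length-2 string in L(R) \ L(S).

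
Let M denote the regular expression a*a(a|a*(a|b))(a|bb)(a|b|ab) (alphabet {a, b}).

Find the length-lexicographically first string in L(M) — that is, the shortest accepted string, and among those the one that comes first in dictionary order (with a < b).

By inspection of the expression, no string of length less than 4 matches, and aaaa is the lexicographically first match of length 4.

aaaa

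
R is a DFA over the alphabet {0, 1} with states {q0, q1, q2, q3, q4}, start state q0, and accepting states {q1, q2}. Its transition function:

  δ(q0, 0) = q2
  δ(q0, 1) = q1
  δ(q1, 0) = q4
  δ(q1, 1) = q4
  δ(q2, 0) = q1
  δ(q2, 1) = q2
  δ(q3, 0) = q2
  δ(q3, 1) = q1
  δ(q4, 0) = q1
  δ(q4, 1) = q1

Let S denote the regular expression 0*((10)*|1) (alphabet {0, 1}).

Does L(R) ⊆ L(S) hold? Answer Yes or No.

The string 011 is in L(R) but not in L(S).
So L(R) ⊄ L(S).

No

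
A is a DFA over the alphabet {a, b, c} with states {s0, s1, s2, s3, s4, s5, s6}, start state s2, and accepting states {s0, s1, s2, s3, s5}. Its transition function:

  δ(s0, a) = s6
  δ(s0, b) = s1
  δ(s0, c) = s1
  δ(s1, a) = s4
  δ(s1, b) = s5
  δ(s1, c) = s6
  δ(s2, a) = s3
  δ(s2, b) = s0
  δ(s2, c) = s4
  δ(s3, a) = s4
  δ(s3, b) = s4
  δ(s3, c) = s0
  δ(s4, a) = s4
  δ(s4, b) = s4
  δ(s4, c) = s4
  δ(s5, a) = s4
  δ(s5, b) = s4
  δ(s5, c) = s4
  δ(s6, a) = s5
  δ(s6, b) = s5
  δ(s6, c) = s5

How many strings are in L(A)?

30

The useful subgraph on states {s0, s1, s2, s3, s5, s6} is acyclic, so L(A) is finite; the longest accepting path visits 6 useful states, giving maximum string length 5.
Counting accepting paths from s2 by length: 1 of length 0, 2 of length 1, 3 of length 2, 7 of length 3, 11 of length 4, 6 of length 5. Total 30.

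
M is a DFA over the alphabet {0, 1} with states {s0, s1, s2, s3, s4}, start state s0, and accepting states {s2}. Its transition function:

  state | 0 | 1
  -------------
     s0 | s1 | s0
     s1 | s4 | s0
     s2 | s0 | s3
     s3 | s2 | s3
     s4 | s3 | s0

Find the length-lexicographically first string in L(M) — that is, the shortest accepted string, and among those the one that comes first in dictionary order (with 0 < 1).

A breadth-first search from s0 reaches an accepting state first via the path s0 → s1 → s4 → s3 → s2 on input 0000.
No string of length < 4 is accepted (BFS exhausts all shorter strings without reaching an accepting state), and 0000 is the lexicographically least accepting string of length 4.

0000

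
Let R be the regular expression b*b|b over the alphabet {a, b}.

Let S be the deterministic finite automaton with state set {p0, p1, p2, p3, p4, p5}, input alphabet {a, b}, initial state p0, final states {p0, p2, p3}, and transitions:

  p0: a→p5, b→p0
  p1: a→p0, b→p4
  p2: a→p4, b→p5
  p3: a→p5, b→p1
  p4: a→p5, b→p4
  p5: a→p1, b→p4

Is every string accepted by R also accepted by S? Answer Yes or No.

Converting the expression R to a DFA (subset construction, then merging equivalent states) gives the minimal DFA with states {r0, r1, r2}, start state r0, accepting states {r2} and transitions r0: a→r1, b→r2; r1: a→r1, b→r1; r2: a→r1, b→r2.
Exploring the product automaton R × S from the start pair (r0, p0), following both machines on each input symbol, reaches 6 state pairs: (r0, p0), (r1, p5), (r2, p0), (r1, p1), (r1, p4), (r1, p0).
R accepts in {r2} and S accepts in {p0, p2, p3}. The reachable pairs whose R-component is accepting are (r2, p0); in each of them the S-component is accepting too, so the product for L(R) \ L(S) (R-component accepting, S-component rejecting) has no reachable accepting pair and the difference is empty.
Hence every string in L(R) is also in L(S).

Yes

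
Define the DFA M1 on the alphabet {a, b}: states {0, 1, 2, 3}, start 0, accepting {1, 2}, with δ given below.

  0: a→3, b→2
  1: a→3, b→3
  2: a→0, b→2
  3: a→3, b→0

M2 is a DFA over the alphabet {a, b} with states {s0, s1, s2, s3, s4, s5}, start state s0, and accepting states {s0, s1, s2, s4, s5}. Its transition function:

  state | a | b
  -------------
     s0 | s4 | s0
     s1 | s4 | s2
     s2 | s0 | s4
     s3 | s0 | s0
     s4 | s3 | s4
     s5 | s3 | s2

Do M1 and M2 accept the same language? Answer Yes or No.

The empty string ε is accepted by M2 but rejected by M1.
So L(M1) ≠ L(M2).

No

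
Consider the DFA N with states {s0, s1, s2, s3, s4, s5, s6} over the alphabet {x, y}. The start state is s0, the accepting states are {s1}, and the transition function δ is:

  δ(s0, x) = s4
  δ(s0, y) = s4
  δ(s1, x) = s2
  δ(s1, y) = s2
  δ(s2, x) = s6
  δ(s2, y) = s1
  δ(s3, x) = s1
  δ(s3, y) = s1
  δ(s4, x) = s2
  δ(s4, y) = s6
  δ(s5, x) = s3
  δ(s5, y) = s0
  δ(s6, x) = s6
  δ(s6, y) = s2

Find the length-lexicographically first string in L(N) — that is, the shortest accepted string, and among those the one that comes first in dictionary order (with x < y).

xxy

A breadth-first search from s0 reaches an accepting state first via the path s0 → s4 → s2 → s1 on input xxy.
No string of length < 3 is accepted (BFS exhausts all shorter strings without reaching an accepting state), and xxy is the lexicographically least accepting string of length 3.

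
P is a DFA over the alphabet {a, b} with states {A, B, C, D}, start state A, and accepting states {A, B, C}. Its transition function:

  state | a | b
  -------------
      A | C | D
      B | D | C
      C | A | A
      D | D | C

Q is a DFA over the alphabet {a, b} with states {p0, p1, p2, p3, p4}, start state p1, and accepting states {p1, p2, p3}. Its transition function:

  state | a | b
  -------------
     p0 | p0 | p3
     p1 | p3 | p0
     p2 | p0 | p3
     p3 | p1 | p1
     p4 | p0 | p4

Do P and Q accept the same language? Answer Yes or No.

Exploring the product automaton P × Q from the start pair (A, p1), following both machines on each input symbol, reaches 3 state pairs: (A, p1), (C, p3), (D, p0).
P accepts in {A, B, C} and Q accepts in {p1, p2, p3}. In every reachable pair the two components are either both accepting — (A, p1), (C, p3) — or both non-accepting, so no string is accepted by exactly one of the machines: L(P) \ L(Q) and L(Q) \ L(P) are both empty.
Hence every string is accepted by P iff it is accepted by Q, and the two languages coincide.

Yes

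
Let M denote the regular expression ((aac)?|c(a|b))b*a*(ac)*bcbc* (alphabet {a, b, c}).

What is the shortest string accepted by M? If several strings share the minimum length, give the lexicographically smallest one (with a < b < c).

bcb

By inspection of the expression, no string of length less than 3 matches, and bcb is the lexicographically first match of length 3.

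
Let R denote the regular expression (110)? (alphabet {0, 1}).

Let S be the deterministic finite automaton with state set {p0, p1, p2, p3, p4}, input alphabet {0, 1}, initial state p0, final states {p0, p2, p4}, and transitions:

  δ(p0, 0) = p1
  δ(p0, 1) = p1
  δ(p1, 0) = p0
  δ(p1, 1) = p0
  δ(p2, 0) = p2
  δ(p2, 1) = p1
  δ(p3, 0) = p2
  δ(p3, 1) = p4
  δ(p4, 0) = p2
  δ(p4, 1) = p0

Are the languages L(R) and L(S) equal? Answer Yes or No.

No

The string 110 is accepted by R but rejected by S.
So L(R) ≠ L(S).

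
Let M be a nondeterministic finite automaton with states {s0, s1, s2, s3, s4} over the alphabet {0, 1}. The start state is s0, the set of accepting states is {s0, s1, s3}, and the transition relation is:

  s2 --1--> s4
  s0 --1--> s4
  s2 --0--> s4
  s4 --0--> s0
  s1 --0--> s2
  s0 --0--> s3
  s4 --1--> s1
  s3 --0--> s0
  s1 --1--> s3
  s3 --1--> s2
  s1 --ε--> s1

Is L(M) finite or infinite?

State s0 is reachable from the start and can reach an accepting state, and it lies on the cycle s0 → s3 → s0.
Traversing that cycle any number of times yields accepted strings of unbounded length, so the language is infinite.

infinite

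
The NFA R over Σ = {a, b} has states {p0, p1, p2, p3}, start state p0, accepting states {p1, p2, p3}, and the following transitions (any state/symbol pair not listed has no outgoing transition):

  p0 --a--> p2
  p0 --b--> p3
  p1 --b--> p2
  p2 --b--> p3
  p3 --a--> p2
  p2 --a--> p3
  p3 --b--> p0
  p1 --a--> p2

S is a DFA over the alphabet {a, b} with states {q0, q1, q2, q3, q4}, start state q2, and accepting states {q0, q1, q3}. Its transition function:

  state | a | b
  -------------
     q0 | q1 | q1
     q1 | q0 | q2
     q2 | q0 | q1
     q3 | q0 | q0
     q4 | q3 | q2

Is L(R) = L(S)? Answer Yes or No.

Yes

Exploring the product automaton R × S from the start pair (p0, q2), following both machines on each input symbol, reaches 3 state pairs: (p0, q2), (p2, q0), (p3, q1).
R accepts in {p1, p2, p3} and S accepts in {q0, q1, q3}. In every reachable pair the two components are either both accepting — (p2, q0), (p3, q1) — or both non-accepting, so no string is accepted by exactly one of the machines: L(R) \ L(S) and L(S) \ L(R) are both empty.
Hence every string is accepted by R iff it is accepted by S, and the two languages coincide.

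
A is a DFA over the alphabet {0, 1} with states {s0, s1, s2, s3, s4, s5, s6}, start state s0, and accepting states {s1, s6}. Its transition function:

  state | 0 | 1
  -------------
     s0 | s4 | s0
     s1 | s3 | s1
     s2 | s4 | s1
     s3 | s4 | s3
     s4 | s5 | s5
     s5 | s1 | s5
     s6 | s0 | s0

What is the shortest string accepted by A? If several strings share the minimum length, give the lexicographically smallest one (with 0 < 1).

A breadth-first search from s0 reaches an accepting state first via the path s0 → s4 → s5 → s1 on input 000.
No string of length < 3 is accepted (BFS exhausts all shorter strings without reaching an accepting state), and 000 is the lexicographically least accepting string of length 3.

000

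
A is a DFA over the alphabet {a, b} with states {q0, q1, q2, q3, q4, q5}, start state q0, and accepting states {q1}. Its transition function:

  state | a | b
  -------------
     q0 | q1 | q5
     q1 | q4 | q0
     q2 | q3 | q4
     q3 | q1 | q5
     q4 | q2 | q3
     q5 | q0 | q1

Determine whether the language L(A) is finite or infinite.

State q0 is reachable from the start and can reach an accepting state, and it lies on the cycle q0 → q1 → q0.
Traversing that cycle any number of times yields accepted strings of unbounded length, so the language is infinite.

infinite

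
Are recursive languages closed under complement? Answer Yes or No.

Yes

Run the decider for L and flip its answer; since the decider halts on every input, this decides the complement.
So the recursive languages are closed under complement.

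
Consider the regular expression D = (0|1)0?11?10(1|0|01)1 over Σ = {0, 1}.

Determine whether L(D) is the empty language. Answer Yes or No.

The string 011001 matches the expression, so it belongs to L(D).
Since L(D) contains at least one string, it is not empty.

No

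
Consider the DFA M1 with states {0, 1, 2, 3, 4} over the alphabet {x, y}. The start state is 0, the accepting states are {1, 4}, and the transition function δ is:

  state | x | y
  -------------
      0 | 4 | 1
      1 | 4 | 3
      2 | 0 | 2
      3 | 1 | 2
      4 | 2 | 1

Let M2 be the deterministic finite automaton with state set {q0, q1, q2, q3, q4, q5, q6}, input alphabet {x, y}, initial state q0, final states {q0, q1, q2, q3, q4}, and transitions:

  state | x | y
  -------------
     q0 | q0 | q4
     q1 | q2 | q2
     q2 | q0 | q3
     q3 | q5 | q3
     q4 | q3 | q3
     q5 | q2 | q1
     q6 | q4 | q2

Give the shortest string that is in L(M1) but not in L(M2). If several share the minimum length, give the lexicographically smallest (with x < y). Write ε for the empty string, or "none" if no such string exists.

The string yyx is accepted by M1 but not by M2.
No shorter string lies in the difference, and yyx is the lexicographically first length-3 string in L(M1) \ L(M2).

yyx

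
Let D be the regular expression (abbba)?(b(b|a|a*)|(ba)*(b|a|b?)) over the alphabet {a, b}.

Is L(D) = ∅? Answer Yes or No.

No

The empty string ε matches the expression, so it belongs to L(D).
Since L(D) contains at least one string, it is not empty.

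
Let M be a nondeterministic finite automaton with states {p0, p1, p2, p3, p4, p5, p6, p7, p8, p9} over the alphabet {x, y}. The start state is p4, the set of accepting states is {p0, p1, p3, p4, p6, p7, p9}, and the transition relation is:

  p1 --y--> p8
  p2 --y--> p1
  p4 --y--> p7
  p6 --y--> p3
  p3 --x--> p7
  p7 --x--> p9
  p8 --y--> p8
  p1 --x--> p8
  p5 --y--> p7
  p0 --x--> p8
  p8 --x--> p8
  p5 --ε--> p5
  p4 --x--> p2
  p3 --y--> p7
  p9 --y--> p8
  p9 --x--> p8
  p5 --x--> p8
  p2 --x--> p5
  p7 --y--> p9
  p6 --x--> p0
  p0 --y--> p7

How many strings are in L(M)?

8

The useful subgraph on states {p1, p2, p4, p5, p7, p9} is acyclic, so L(M) is finite; the longest accepting path visits 5 useful states, giving maximum string length 4.
Counting accepting paths from p4 by length: 1 of length 0, 1 of length 1, 3 of length 2, 1 of length 3, 2 of length 4. Total 8.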